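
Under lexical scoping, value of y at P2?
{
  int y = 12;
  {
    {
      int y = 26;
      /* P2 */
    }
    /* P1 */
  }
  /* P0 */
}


y declared in the same block as P2
y = 26


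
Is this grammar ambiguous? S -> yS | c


right-linear, alternatives start with distinct terminals 'y' vs 'c': unique leftmost derivation
Unambiguous


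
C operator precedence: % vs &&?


'%' is multiplicative (level 10); '&&' is logical AND (level 2)
Higher level binds tighter
'%' has higher precedence than '&&'


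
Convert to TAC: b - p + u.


Break into single-operator statements:
t1 = b - p
t2 = t1 + u


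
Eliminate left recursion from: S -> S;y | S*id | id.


Left-recursive alternatives: S;y, S*id; non-recursive: id
Introduce S': S -> idS', S' -> ;yS' | *idS' | ε


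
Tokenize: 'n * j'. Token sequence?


Scan left to right, longest-match per lexeme
Tokens: ID(n), OP(*), ID(j)


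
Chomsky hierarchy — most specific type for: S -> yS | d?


Right-linear: every RHS is a terminal or a terminal followed by one nonterminal
Classification: Type 3 (Regular)


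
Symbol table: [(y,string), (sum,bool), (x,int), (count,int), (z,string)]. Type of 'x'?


Lookup 'x' → type int


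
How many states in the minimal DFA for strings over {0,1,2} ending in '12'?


Track the longest suffix of input matching a prefix of '12': 3 classes (prefixes of length 0..2)
Minimal DFA: 3 states


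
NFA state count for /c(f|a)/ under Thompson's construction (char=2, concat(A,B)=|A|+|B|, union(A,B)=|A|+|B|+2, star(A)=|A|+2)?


Syntax tree has 3 char leaf(s), 1 union(s), 0 star(s)
chars contribute 3×2 = 6; each union adds +2; each star adds +2
Total: 6 + 2 + 0 = 8 states


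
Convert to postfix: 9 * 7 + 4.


Left to right (same or higher precedence on left)
Postfix: 9 7 * 4 +


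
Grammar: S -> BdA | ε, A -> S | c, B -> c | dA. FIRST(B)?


Per alternative of B: FIRST(c) = {c}; FIRST(dA) = {d}
FIRST(B) = {c, d}


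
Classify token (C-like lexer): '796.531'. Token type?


Pattern: digits with a decimal point
Type: FLOAT_LITERAL


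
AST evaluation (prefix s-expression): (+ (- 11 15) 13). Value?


Evaluate inner: (- 11 15) = -4
Evaluate root: (+ -4 13) = 9
Result: 9


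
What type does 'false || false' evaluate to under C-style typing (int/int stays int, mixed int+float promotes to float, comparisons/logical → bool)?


Operand types: bool || bool
Rule: logical operators take bool operands and yield bool
Result type: bool


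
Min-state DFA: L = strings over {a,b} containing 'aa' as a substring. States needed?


KMP-style automaton: 2 progress states + 1 absorbing accept = 3
Minimal DFA: 3 states


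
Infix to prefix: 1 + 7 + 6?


left-to-right (same/higher precedence on left): tree is (+ (+ 1 7) 6)
Prefix: + + 1 7 6


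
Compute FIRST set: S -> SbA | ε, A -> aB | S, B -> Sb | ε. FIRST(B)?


Per alternative of B: FIRST(Sb) = {b}; FIRST(ε) = {ε}
FIRST(B) = {b, ε}


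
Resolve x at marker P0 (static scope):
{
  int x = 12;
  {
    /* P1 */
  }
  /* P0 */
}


x declared in the same block as P0
x = 12


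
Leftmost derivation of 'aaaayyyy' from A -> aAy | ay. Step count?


Derivation: A => aAy => aaAyy => aaaAyyy => aaaayyyy
Steps: 4


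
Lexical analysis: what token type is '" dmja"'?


Pattern: double-quoted sequence
Type: STRING_LITERAL


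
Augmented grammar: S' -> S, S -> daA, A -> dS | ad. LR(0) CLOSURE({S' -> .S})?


Start: S' -> .S
For each item with dot before a nonterminal B, add B -> .γ for every B-production
Closure: [S' -> .S, S -> .daA]


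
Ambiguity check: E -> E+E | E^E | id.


'id+id^id' has two parse trees (no precedence encoded between + and ^)
Ambiguous


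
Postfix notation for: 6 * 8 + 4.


Left to right (same or higher precedence on left)
Postfix: 6 8 * 4 +


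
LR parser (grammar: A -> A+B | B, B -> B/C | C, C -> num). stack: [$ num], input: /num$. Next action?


'num' on top is the handle for C -> num
Action: reduce (C -> num)


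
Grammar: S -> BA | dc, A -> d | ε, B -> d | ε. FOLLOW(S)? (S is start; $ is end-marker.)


$ ∈ FOLLOW(S). For each A -> αBβ: add FIRST(β)\{ε} to FOLLOW(B); if β nullable, add FOLLOW(A).
FOLLOW(S) = {$}


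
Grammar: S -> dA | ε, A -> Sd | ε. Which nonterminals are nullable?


A nonterminal is nullable iff some alternative derives ε (directly, or every symbol in it is nullable)
Nullable: {A, S}


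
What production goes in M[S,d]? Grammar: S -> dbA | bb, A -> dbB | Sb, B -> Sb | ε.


For [S, d]: 'd' ∈ FIRST(dbA)
Entry: S -> dbA


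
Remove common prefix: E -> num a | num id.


Common prefix: 'num'
Factored: E -> num E', E' -> a | id


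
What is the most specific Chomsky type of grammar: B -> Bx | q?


Left-linear: every RHS is a terminal or one nonterminal followed by a terminal
Classification: Type 3 (Regular)


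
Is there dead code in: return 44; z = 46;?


statement follows a return and is unreachable
Dead: 'z = 46'


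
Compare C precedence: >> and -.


'-' is additive (level 9); '>>' is shift (level 8)
Higher level binds tighter
'-' has higher precedence than '>>'


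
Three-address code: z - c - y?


Break into single-operator statements:
t1 = z - c
t2 = t1 - y


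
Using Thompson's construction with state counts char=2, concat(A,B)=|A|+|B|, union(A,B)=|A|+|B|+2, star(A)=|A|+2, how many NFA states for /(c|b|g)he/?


Syntax tree has 5 char leaf(s), 2 union(s), 0 star(s)
chars contribute 5×2 = 10; each union adds +2; each star adds +2
Total: 10 + 4 + 0 = 14 states


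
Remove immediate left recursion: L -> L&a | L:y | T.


Left-recursive alternatives: L&a, L:y; non-recursive: T
Introduce L': L -> TL', L' -> &aL' | :yL' | ε


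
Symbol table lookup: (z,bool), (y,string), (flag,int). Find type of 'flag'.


Lookup 'flag' → type int


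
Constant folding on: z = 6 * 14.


6 * 14 = 84 at compile time
Optimized: z = 84


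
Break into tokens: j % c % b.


Scan left to right, longest-match per lexeme
Tokens: ID(j), OP(%), ID(c), OP(%), ID(b)


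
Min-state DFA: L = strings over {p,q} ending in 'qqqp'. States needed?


Track the longest suffix of input matching a prefix of 'qqqp': 5 classes (prefixes of length 0..4)
Minimal DFA: 5 states


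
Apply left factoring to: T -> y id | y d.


Common prefix: 'y'
Factored: T -> y T', T' -> id | d


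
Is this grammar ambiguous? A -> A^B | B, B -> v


precedence layered via separate nonterminal B: deterministic
Unambiguous


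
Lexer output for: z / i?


Scan left to right, longest-match per lexeme
Tokens: ID(z), OP(/), ID(i)


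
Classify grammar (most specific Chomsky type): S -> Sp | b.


Left-linear: every RHS is a terminal or one nonterminal followed by a terminal
Classification: Type 3 (Regular)


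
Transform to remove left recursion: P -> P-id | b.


Left-recursive alternatives: P-id; non-recursive: b
Introduce P': P -> bP', P' -> -idP' | ε


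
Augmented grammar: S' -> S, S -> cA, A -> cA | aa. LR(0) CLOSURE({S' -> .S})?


Start: S' -> .S
For each item with dot before a nonterminal B, add B -> .γ for every B-production
Closure: [S' -> .S, S -> .cA]


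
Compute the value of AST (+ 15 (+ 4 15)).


Evaluate inner: (+ 4 15) = 19
Evaluate root: (+ 15 19) = 34
Result: 34


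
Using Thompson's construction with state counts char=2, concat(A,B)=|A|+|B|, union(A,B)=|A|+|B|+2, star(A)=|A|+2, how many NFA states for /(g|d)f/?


Syntax tree has 3 char leaf(s), 1 union(s), 0 star(s)
chars contribute 3×2 = 6; each union adds +2; each star adds +2
Total: 6 + 2 + 0 = 8 states


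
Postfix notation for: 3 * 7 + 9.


Left to right (same or higher precedence on left)
Postfix: 3 7 * 9 +


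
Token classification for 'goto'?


Pattern: reserved word
Type: KEYWORD


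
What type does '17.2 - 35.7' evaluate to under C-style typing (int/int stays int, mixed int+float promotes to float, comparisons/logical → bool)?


Operand types: float - float
Rule: mixed int/float promotes to float; int/int stays int
Result type: float


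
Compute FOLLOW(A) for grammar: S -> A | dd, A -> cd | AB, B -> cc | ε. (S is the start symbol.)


$ ∈ FOLLOW(S). For each A -> αBβ: add FIRST(β)\{ε} to FOLLOW(B); if β nullable, add FOLLOW(A).
FOLLOW(A) = {$, c}


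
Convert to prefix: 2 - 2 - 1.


left-to-right (same/higher precedence on left): tree is (- (- 2 2) 1)
Prefix: - - 2 2 1


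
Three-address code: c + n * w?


Break into single-operator statements:
t1 = n * w
t2 = c + t1


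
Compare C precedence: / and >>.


'/' is multiplicative (level 10); '>>' is shift (level 8)
Higher level binds tighter
'/' has higher precedence than '>>'


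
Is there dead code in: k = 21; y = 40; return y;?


k is assigned but never read
Dead: 'k = 21'


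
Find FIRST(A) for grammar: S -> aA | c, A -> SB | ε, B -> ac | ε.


Per alternative of A: FIRST(SB) = {a, c}; FIRST(ε) = {ε}
FIRST(A) = {a, c, ε}


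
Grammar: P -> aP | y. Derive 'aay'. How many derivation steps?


Derivation: P => aP => aaP => aay
Steps: 3


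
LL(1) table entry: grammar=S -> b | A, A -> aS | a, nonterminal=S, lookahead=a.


For [S, a]: 'a' ∈ FIRST(A)
Entry: S -> A


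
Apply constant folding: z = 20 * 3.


20 * 3 = 60 at compile time
Optimized: z = 60


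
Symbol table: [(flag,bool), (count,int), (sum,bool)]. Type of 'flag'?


Lookup 'flag' → type bool


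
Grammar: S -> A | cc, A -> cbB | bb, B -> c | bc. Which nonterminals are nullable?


A nonterminal is nullable iff some alternative derives ε (directly, or every symbol in it is nullable)
Nullable: {}


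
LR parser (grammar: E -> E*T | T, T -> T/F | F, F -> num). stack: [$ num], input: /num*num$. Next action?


'num' on top is the handle for F -> num
Action: reduce (F -> num)


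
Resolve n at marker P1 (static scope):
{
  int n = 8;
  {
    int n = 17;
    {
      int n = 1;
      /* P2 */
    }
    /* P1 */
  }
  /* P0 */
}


n declared in the same block as P1
n = 17


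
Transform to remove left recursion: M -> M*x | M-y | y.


Left-recursive alternatives: M*x, M-y; non-recursive: y
Introduce M': M -> yM', M' -> *xM' | -yM' | ε


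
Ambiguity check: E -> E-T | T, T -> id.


precedence layered via separate nonterminal T: deterministic
Unambiguous


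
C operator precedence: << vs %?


'%' is multiplicative (level 10); '<<' is shift (level 8)
Higher level binds tighter
'%' has higher precedence than '<<'


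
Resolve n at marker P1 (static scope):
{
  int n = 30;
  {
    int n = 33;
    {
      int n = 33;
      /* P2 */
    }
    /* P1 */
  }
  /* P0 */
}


n declared in the same block as P1
n = 33


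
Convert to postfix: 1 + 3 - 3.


Left to right (same or higher precedence on left)
Postfix: 1 3 + 3 -


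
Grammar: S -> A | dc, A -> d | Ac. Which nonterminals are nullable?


A nonterminal is nullable iff some alternative derives ε (directly, or every symbol in it is nullable)
Nullable: {}


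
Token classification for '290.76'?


Pattern: digits with a decimal point
Type: FLOAT_LITERAL


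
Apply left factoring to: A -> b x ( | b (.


Common prefix: 'b'
Factored: A -> b A', A' -> x ( | (


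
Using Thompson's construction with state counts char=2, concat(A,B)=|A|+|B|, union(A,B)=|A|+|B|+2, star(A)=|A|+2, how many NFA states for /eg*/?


Syntax tree has 2 char leaf(s), 0 union(s), 1 star(s)
chars contribute 2×2 = 4; each union adds +2; each star adds +2
Total: 4 + 0 + 2 = 6 states


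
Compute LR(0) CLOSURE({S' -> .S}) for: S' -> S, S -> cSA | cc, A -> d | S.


Start: S' -> .S
For each item with dot before a nonterminal B, add B -> .γ for every B-production
Closure: [S' -> .S, S -> .cSA, S -> .cc]


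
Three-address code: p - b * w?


Break into single-operator statements:
t1 = b * w
t2 = p - t1


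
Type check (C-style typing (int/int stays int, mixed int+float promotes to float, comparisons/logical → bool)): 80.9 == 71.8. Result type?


Operand types: float == float
Rule: comparison yields bool
Result type: bool


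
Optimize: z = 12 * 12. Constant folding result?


12 * 12 = 144 at compile time
Optimized: z = 144


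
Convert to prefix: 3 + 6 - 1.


left-to-right (same/higher precedence on left): tree is (- (+ 3 6) 1)
Prefix: - + 3 6 1


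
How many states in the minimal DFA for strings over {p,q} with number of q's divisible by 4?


Track (count of q) mod 4: states 0..3, accept at 0
Minimal DFA: 4 states


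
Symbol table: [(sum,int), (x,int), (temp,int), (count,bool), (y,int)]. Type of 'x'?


Lookup 'x' → type int


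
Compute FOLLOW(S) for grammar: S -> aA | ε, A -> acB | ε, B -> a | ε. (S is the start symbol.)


$ ∈ FOLLOW(S). For each A -> αBβ: add FIRST(β)\{ε} to FOLLOW(B); if β nullable, add FOLLOW(A).
FOLLOW(S) = {$}


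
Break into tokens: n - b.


Scan left to right, longest-match per lexeme
Tokens: ID(n), OP(-), ID(b)


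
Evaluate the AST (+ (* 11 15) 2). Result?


Evaluate inner: (* 11 15) = 165
Evaluate root: (+ 165 2) = 167
Result: 167


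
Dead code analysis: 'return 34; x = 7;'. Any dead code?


statement follows a return and is unreachable
Dead: 'x = 7'


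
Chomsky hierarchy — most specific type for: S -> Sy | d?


Left-linear: every RHS is a terminal or one nonterminal followed by a terminal
Classification: Type 3 (Regular)


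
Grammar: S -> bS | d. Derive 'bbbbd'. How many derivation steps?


Derivation: S => bS => bbS => bbbS => bbbbS => bbbbd
Steps: 5


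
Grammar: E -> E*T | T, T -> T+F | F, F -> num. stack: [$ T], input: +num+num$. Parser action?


shift '+' to continue T -> T+F
Action: shift


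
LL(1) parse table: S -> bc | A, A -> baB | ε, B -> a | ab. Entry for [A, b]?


For [A, b]: 'b' ∈ FIRST(baB)
Entry: A -> baB


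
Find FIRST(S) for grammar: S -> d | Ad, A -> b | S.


Per alternative of S: FIRST(d) = {d}; FIRST(Ad) = {b, d}
FIRST(S) = {b, d}


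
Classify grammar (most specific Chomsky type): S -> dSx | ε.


Single nonterminal LHS, but d^n x^n is not regular
Classification: Type 2 (Context-Free)


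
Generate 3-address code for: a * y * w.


Break into single-operator statements:
t1 = a * y
t2 = t1 * w


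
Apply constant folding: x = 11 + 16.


11 + 16 = 27 at compile time
Optimized: x = 27


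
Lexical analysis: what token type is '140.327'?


Pattern: digits with a decimal point
Type: FLOAT_LITERAL


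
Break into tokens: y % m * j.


Scan left to right, longest-match per lexeme
Tokens: ID(y), OP(%), ID(m), OP(*), ID(j)


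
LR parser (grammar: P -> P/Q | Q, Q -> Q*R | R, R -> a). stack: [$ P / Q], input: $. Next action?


handle 'P/Q' on top; lookahead ∈ FOLLOW(P) = {/, $}
Action: reduce (P -> P/Q)


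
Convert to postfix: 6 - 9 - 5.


Left to right (same or higher precedence on left)
Postfix: 6 9 - 5 -


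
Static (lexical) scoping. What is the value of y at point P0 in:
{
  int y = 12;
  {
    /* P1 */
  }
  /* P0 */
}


y declared in the same block as P0
y = 12


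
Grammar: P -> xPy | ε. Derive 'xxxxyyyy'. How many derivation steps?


Derivation: P => xPy => xxPyy => xxxPyyy => xxxxPyyyy => xxxxyyyy
Steps: 5


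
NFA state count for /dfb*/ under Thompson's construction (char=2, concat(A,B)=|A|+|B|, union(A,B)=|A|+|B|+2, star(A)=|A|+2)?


Syntax tree has 3 char leaf(s), 0 union(s), 1 star(s)
chars contribute 3×2 = 6; each union adds +2; each star adds +2
Total: 6 + 0 + 2 = 8 states


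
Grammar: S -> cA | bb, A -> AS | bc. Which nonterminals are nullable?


A nonterminal is nullable iff some alternative derives ε (directly, or every symbol in it is nullable)
Nullable: {}


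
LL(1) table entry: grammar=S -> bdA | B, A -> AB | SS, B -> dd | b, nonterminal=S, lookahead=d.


For [S, d]: 'd' ∈ FIRST(B)
Entry: S -> B


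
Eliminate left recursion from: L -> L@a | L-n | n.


Left-recursive alternatives: L@a, L-n; non-recursive: n
Introduce L': L -> nL', L' -> @aL' | -nL' | ε


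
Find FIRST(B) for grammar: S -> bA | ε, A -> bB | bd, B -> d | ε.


Per alternative of B: FIRST(d) = {d}; FIRST(ε) = {ε}
FIRST(B) = {d, ε}


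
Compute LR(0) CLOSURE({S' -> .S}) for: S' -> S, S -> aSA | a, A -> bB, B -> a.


Start: S' -> .S
For each item with dot before a nonterminal B, add B -> .γ for every B-production
Closure: [S' -> .S, S -> .aSA, S -> .a]


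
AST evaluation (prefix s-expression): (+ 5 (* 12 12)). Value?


Evaluate inner: (* 12 12) = 144
Evaluate root: (+ 5 144) = 149
Result: 149


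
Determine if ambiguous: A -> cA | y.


right-linear, alternatives start with distinct terminals 'c' vs 'y': unique leftmost derivation
Unambiguous


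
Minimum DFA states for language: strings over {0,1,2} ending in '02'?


Track the longest suffix of input matching a prefix of '02': 3 classes (prefixes of length 0..2)
Minimal DFA: 3 states


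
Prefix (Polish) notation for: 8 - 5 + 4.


left-to-right (same/higher precedence on left): tree is (+ (- 8 5) 4)
Prefix: + - 8 5 4


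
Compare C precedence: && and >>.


'>>' is shift (level 8); '&&' is logical AND (level 2)
Higher level binds tighter
'>>' has higher precedence than '&&'


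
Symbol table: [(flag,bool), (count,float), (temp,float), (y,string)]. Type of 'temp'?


Lookup 'temp' → type float


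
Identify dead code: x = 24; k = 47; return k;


x is assigned but never read
Dead: 'x = 24'


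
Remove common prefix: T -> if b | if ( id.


Common prefix: 'if'
Factored: T -> if T', T' -> b | ( id


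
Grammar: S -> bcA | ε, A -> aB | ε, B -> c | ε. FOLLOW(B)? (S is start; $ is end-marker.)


$ ∈ FOLLOW(S). For each A -> αBβ: add FIRST(β)\{ε} to FOLLOW(B); if β nullable, add FOLLOW(A).
FOLLOW(B) = {$}


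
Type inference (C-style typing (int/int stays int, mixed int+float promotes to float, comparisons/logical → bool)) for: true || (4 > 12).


Operand types: bool || bool
Rule: logical operators take bool operands and yield bool
Result type: bool


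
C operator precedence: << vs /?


'/' is multiplicative (level 10); '<<' is shift (level 8)
Higher level binds tighter
'/' has higher precedence than '<<'


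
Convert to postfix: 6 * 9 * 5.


Left to right (same or higher precedence on left)
Postfix: 6 9 * 5 *


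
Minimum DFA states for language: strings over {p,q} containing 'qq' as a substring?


KMP-style automaton: 2 progress states + 1 absorbing accept = 3
Minimal DFA: 3 states


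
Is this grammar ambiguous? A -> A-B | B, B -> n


precedence layered via separate nonterminal B: deterministic
Unambiguous


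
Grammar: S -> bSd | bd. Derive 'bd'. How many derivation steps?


Derivation: S => bd
Steps: 1


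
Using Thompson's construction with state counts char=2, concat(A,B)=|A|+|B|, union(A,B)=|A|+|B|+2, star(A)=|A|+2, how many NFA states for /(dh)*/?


Syntax tree has 2 char leaf(s), 0 union(s), 1 star(s)
chars contribute 2×2 = 4; each union adds +2; each star adds +2
Total: 4 + 0 + 2 = 6 states


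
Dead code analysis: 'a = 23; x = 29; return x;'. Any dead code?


a is assigned but never read
Dead: 'a = 23'


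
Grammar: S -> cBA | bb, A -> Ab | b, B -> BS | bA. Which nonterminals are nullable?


A nonterminal is nullable iff some alternative derives ε (directly, or every symbol in it is nullable)
Nullable: {}


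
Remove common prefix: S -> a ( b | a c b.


Common prefix: 'a'
Factored: S -> a S', S' -> ( b | c b


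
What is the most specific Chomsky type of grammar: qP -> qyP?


LHS has context (more than one symbol) and |LHS| ≤ |RHS|
Classification: Type 1 (Context-Sensitive)


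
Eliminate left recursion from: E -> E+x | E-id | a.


Left-recursive alternatives: E+x, E-id; non-recursive: a
Introduce E': E -> aE', E' -> +xE' | -idE' | ε


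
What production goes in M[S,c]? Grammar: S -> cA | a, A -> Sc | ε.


For [S, c]: 'c' ∈ FIRST(cA)
Entry: S -> cA


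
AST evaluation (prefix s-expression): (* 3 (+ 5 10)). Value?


Evaluate inner: (+ 5 10) = 15
Evaluate root: (* 3 15) = 45
Result: 45


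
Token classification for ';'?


Pattern: delimiter/punctuation
Type: PUNCTUATION


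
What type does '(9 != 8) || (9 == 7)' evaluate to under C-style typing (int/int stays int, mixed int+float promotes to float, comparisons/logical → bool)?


Operand types: bool || bool
Rule: logical operators take bool operands and yield bool
Result type: bool


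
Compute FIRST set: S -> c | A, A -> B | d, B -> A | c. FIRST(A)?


Per alternative of A: FIRST(B) = {c, d}; FIRST(d) = {d}
FIRST(A) = {c, d}


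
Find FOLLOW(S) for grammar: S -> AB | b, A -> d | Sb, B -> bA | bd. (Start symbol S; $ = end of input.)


$ ∈ FOLLOW(S). For each A -> αBβ: add FIRST(β)\{ε} to FOLLOW(B); if β nullable, add FOLLOW(A).
FOLLOW(S) = {$, b}


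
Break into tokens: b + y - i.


Scan left to right, longest-match per lexeme
Tokens: ID(b), OP(+), ID(y), OP(-), ID(i)


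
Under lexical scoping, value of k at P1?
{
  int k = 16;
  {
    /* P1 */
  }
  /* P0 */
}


P1's block does not declare k; resolves to the enclosing declaration at depth 0
k = 16


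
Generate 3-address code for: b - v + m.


Break into single-operator statements:
t1 = b - v
t2 = t1 + m


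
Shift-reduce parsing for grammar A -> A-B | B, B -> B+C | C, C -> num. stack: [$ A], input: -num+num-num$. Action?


shift '-' to continue A -> A-B
Action: shift


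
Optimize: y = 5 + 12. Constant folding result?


5 + 12 = 17 at compile time
Optimized: y = 17


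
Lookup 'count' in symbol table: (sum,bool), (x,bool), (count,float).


Lookup 'count' → type float


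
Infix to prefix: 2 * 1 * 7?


left-to-right (same/higher precedence on left): tree is (* (* 2 1) 7)
Prefix: * * 2 1 7


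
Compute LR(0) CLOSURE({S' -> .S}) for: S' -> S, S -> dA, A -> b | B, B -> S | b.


Start: S' -> .S
For each item with dot before a nonterminal B, add B -> .γ for every B-production
Closure: [S' -> .S, S -> .dA]


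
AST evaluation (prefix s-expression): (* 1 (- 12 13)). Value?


Evaluate inner: (- 12 13) = -1
Evaluate root: (* 1 -1) = -1
Result: -1


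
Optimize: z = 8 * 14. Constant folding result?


8 * 14 = 112 at compile time
Optimized: z = 112


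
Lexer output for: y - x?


Scan left to right, longest-match per lexeme
Tokens: ID(y), OP(-), ID(x)


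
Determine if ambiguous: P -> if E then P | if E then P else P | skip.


dangling else: 'if E then if E then skip else skip' parses two ways
Ambiguous


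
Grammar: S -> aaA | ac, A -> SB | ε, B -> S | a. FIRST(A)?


Per alternative of A: FIRST(SB) = {a}; FIRST(ε) = {ε}
FIRST(A) = {a, ε}


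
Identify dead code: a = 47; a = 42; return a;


first assignment to a is overwritten before any read
Dead: 'a = 47'


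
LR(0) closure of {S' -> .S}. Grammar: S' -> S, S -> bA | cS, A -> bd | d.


Start: S' -> .S
For each item with dot before a nonterminal B, add B -> .γ for every B-production
Closure: [S' -> .S, S -> .bA, S -> .cS]


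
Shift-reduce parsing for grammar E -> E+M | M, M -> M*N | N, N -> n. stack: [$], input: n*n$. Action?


no handle on stack; shift 'n'
Action: shift


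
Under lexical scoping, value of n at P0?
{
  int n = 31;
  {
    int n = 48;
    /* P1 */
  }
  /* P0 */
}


n declared in the same block as P0
n = 31


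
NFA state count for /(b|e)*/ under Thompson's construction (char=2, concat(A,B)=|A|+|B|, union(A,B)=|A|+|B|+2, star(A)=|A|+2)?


Syntax tree has 2 char leaf(s), 1 union(s), 1 star(s)
chars contribute 2×2 = 4; each union adds +2; each star adds +2
Total: 4 + 2 + 2 = 8 states


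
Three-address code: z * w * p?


Break into single-operator statements:
t1 = z * w
t2 = t1 * p


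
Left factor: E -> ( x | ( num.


Common prefix: '('
Factored: E -> ( E', E' -> x | num


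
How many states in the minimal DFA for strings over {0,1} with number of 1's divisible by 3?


Track (count of 1) mod 3: states 0..2, accept at 0
Minimal DFA: 3 states


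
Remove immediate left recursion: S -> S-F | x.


Left-recursive alternatives: S-F; non-recursive: x
Introduce S': S -> xS', S' -> -FS' | ε


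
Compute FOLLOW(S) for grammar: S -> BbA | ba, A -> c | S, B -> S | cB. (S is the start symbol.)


$ ∈ FOLLOW(S). For each A -> αBβ: add FIRST(β)\{ε} to FOLLOW(B); if β nullable, add FOLLOW(A).
FOLLOW(S) = {$, b}


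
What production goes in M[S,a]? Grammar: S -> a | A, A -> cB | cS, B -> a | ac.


For [S, a]: 'a' ∈ FIRST(a)
Entry: S -> a


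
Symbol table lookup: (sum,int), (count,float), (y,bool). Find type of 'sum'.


Lookup 'sum' → type int


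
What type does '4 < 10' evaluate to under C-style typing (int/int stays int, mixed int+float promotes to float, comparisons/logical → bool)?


Operand types: int < int
Rule: comparison yields bool
Result type: bool


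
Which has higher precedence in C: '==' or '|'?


'==' is equality (level 6); '|' is bitwise OR (level 3)
Higher level binds tighter
'==' has higher precedence than '|'


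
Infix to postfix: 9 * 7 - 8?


Left to right (same or higher precedence on left)
Postfix: 9 7 * 8 -


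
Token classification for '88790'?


Pattern: digits only
Type: INTEGER_LITERAL


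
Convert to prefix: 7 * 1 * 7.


left-to-right (same/higher precedence on left): tree is (* (* 7 1) 7)
Prefix: * * 7 1 7


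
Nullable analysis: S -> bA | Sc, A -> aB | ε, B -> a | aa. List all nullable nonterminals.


A nonterminal is nullable iff some alternative derives ε (directly, or every symbol in it is nullable)
Nullable: {A}


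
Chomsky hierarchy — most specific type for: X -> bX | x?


Right-linear: every RHS is a terminal or a terminal followed by one nonterminal
Classification: Type 3 (Regular)


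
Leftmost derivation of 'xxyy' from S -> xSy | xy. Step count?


Derivation: S => xSy => xxyy
Steps: 2


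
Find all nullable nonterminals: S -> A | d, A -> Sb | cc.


A nonterminal is nullable iff some alternative derives ε (directly, or every symbol in it is nullable)
Nullable: {}


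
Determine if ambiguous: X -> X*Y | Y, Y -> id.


precedence layered via separate nonterminal Y: deterministic
Unambiguous


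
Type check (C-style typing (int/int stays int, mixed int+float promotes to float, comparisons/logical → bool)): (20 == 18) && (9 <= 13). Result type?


Operand types: bool && bool
Rule: logical operators take bool operands and yield bool
Result type: bool


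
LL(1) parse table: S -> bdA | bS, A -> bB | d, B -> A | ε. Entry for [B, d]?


For [B, d]: 'd' ∈ FIRST(A)
Entry: B -> A


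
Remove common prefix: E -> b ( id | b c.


Common prefix: 'b'
Factored: E -> b E', E' -> ( id | c


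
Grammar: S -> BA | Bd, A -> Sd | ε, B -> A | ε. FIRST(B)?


Per alternative of B: FIRST(A) = {d, ε}; FIRST(ε) = {ε}
FIRST(B) = {d, ε}


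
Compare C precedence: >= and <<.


'<<' is shift (level 8); '>=' is relational (level 7)
Higher level binds tighter
'<<' has higher precedence than '>='


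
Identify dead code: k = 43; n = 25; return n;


k is assigned but never read
Dead: 'k = 43'


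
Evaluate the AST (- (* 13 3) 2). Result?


Evaluate inner: (* 13 3) = 39
Evaluate root: (- 39 2) = 37
Result: 37


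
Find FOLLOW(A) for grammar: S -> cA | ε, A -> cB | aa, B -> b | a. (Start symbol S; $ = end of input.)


$ ∈ FOLLOW(S). For each A -> αBβ: add FIRST(β)\{ε} to FOLLOW(B); if β nullable, add FOLLOW(A).
FOLLOW(A) = {$}


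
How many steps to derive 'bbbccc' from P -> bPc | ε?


Derivation: P => bPc => bbPcc => bbbPccc => bbbccc
Steps: 4


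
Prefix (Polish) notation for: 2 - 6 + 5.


left-to-right (same/higher precedence on left): tree is (+ (- 2 6) 5)
Prefix: + - 2 6 5


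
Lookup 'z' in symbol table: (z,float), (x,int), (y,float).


Lookup 'z' → type float


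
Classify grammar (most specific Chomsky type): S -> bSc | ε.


Single nonterminal LHS, but b^n c^n is not regular
Classification: Type 2 (Context-Free)


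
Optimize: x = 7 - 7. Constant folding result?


7 - 7 = 0 at compile time
Optimized: x = 0


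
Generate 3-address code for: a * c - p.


Break into single-operator statements:
t1 = a * c
t2 = t1 - p


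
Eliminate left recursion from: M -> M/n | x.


Left-recursive alternatives: M/n; non-recursive: x
Introduce M': M -> xM', M' -> /nM' | ε


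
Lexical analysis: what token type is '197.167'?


Pattern: digits with a decimal point
Type: FLOAT_LITERAL


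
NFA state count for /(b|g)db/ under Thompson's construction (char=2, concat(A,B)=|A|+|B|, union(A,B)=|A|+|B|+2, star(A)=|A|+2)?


Syntax tree has 4 char leaf(s), 1 union(s), 0 star(s)
chars contribute 4×2 = 8; each union adds +2; each star adds +2
Total: 8 + 2 + 0 = 10 states


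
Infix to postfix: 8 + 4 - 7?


Left to right (same or higher precedence on left)
Postfix: 8 4 + 7 -


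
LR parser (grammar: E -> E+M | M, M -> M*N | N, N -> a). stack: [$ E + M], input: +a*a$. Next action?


handle 'E+M' on top; lookahead ∈ FOLLOW(E) = {+, $}
Action: reduce (E -> E+M)


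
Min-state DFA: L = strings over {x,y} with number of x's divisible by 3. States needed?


Track (count of x) mod 3: states 0..2, accept at 0
Minimal DFA: 3 states


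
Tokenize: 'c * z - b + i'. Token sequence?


Scan left to right, longest-match per lexeme
Tokens: ID(c), OP(*), ID(z), OP(-), ID(b), OP(+), ID(i)


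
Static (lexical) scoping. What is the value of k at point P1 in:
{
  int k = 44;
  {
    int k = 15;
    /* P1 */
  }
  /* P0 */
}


k declared in the same block as P1
k = 15


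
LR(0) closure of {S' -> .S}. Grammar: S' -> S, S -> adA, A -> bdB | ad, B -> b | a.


Start: S' -> .S
For each item with dot before a nonterminal B, add B -> .γ for every B-production
Closure: [S' -> .S, S -> .adA]


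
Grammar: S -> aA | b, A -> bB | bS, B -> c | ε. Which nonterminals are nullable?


A nonterminal is nullable iff some alternative derives ε (directly, or every symbol in it is nullable)
Nullable: {B}


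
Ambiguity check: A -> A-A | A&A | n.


'n-n&n' has two parse trees (no precedence encoded between - and &)
Ambiguous


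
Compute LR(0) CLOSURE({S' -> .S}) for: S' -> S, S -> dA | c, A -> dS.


Start: S' -> .S
For each item with dot before a nonterminal B, add B -> .γ for every B-production
Closure: [S' -> .S, S -> .dA, S -> .c]


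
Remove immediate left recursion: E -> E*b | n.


Left-recursive alternatives: E*b; non-recursive: n
Introduce E': E -> nE', E' -> *bE' | ε


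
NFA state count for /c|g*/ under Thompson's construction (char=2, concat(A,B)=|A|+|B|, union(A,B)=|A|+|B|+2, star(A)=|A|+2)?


Syntax tree has 2 char leaf(s), 1 union(s), 1 star(s)
chars contribute 2×2 = 4; each union adds +2; each star adds +2
Total: 4 + 2 + 2 = 8 states


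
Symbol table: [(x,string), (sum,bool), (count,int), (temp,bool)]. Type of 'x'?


Lookup 'x' → type string


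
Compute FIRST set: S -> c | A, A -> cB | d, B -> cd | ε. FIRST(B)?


Per alternative of B: FIRST(cd) = {c}; FIRST(ε) = {ε}
FIRST(B) = {c, ε}


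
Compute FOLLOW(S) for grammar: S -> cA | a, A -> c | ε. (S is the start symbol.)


$ ∈ FOLLOW(S). For each A -> αBβ: add FIRST(β)\{ε} to FOLLOW(B); if β nullable, add FOLLOW(A).
FOLLOW(S) = {$}


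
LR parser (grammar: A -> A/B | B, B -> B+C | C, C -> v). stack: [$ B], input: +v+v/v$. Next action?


shift '+' to continue B -> B+C
Action: shift


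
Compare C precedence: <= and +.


'+' is additive (level 9); '<=' is relational (level 7)
Higher level binds tighter
'+' has higher precedence than '<='


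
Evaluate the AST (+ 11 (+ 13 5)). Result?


Evaluate inner: (+ 13 5) = 18
Evaluate root: (+ 11 18) = 29
Result: 29


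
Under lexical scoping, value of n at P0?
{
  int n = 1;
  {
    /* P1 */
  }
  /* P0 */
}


n declared in the same block as P0
n = 1


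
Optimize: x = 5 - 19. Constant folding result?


5 - 19 = -14 at compile time
Optimized: x = -14


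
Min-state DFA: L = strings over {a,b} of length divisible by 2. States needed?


Track length mod 2: states 0..1, accept at 0
Minimal DFA: 2 states


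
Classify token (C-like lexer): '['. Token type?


Pattern: delimiter/punctuation
Type: PUNCTUATION


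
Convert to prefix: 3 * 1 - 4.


left-to-right (same/higher precedence on left): tree is (- (* 3 1) 4)
Prefix: - * 3 1 4


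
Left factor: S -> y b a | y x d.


Common prefix: 'y'
Factored: S -> y S', S' -> b a | x d


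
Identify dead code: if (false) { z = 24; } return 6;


condition is constant false, so the whole block is unreachable
Dead: 'if (false) { z = 24; }'


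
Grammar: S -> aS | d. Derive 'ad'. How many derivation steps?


Derivation: S => aS => ad
Steps: 2


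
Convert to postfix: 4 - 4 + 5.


Left to right (same or higher precedence on left)
Postfix: 4 4 - 5 +


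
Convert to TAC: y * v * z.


Break into single-operator statements:
t1 = y * v
t2 = t1 * z


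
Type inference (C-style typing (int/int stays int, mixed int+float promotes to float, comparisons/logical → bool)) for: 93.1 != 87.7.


Operand types: float != float
Rule: comparison yields bool
Result type: bool


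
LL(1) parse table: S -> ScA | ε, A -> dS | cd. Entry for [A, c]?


For [A, c]: 'c' ∈ FIRST(cd)
Entry: A -> cd


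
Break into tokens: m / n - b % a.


Scan left to right, longest-match per lexeme
Tokens: ID(m), OP(/), ID(n), OP(-), ID(b), OP(%), ID(a)


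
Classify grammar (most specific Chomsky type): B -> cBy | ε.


Single nonterminal LHS, but c^n y^n is not regular
Classification: Type 2 (Context-Free)


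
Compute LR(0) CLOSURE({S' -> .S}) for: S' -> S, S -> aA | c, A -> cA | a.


Start: S' -> .S
For each item with dot before a nonterminal B, add B -> .γ for every B-production
Closure: [S' -> .S, S -> .aA, S -> .c]


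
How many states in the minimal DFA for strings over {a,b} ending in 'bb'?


Track the longest suffix of input matching a prefix of 'bb': 3 classes (prefixes of length 0..2)
Minimal DFA: 3 states


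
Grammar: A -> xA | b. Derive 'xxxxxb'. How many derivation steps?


Derivation: A => xA => xxA => xxxA => xxxxA => xxxxxA => xxxxxb
Steps: 6


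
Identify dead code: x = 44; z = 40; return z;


x is assigned but never read
Dead: 'x = 44'


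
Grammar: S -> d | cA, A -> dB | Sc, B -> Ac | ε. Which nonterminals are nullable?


A nonterminal is nullable iff some alternative derives ε (directly, or every symbol in it is nullable)
Nullable: {B}


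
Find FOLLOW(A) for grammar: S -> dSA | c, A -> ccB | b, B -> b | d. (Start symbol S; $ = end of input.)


$ ∈ FOLLOW(S). For each A -> αBβ: add FIRST(β)\{ε} to FOLLOW(B); if β nullable, add FOLLOW(A).
FOLLOW(A) = {$, b, c}


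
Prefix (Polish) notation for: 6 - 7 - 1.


left-to-right (same/higher precedence on left): tree is (- (- 6 7) 1)
Prefix: - - 6 7 1


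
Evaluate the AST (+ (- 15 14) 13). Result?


Evaluate inner: (- 15 14) = 1
Evaluate root: (+ 1 13) = 14
Result: 14


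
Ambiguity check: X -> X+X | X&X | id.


'id+id&id' has two parse trees (no precedence encoded between + and &)
Ambiguous


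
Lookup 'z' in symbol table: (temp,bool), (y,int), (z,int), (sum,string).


Lookup 'z' → type int


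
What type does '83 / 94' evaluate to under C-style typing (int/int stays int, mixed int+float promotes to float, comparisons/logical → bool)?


Operand types: int / int
Rule: mixed int/float promotes to float; int/int stays int
Result type: int


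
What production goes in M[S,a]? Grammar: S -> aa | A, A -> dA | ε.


For [S, a]: 'a' ∈ FIRST(aa)
Entry: S -> aa


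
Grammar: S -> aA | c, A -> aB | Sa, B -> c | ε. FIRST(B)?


Per alternative of B: FIRST(c) = {c}; FIRST(ε) = {ε}
FIRST(B) = {c, ε}


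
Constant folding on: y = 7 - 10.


7 - 10 = -3 at compile time
Optimized: y = -3


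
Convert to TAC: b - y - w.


Break into single-operator statements:
t1 = b - y
t2 = t1 - w


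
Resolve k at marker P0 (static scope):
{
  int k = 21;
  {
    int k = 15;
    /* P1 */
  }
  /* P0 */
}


k declared in the same block as P0
k = 21


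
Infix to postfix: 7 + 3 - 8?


Left to right (same or higher precedence on left)
Postfix: 7 3 + 8 -


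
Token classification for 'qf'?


Pattern: letter/underscore followed by alphanumerics, not a keyword
Type: IDENTIFIER


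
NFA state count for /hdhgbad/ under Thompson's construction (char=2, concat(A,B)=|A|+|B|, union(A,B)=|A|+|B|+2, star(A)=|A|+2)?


Syntax tree has 7 char leaf(s), 0 union(s), 0 star(s)
chars contribute 7×2 = 14; each union adds +2; each star adds +2
Total: 14 + 0 + 0 = 14 states


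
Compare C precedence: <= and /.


'/' is multiplicative (level 10); '<=' is relational (level 7)
Higher level binds tighter
'/' has higher precedence than '<='


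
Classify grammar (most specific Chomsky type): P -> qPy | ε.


Single nonterminal LHS, but q^n y^n is not regular
Classification: Type 2 (Context-Free)


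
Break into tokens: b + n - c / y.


Scan left to right, longest-match per lexeme
Tokens: ID(b), OP(+), ID(n), OP(-), ID(c), OP(/), ID(y)


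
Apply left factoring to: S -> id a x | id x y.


Common prefix: 'id'
Factored: S -> id S', S' -> a x | x y


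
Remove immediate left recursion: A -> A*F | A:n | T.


Left-recursive alternatives: A*F, A:n; non-recursive: T
Introduce A': A -> TA', A' -> *FA' | :nA' | ε


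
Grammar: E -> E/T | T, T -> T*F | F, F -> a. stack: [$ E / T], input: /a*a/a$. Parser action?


handle 'E/T' on top; lookahead ∈ FOLLOW(E) = {/, $}
Action: reduce (E -> E/T)


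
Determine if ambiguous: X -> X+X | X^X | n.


'n+n^n' has two parse trees (no precedence encoded between + and ^)
Ambiguous


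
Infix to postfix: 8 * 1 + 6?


Left to right (same or higher precedence on left)
Postfix: 8 1 * 6 +


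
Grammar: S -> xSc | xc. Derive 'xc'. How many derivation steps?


Derivation: S => xc
Steps: 1


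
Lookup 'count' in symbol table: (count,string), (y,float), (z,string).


Lookup 'count' → type string


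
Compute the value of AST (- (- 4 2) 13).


Evaluate inner: (- 4 2) = 2
Evaluate root: (- 2 13) = -11
Result: -11


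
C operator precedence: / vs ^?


'/' is multiplicative (level 10); '^' is bitwise XOR (level 4)
Higher level binds tighter
'/' has higher precedence than '^'


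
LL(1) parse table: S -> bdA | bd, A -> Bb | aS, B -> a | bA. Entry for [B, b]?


For [B, b]: 'b' ∈ FIRST(bA)
Entry: B -> bA


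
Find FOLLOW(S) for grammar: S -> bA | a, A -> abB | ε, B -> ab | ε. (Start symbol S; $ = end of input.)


$ ∈ FOLLOW(S). For each A -> αBβ: add FIRST(β)\{ε} to FOLLOW(B); if β nullable, add FOLLOW(A).
FOLLOW(S) = {$}


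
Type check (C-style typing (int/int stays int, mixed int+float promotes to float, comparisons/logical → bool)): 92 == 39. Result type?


Operand types: int == int
Rule: comparison yields bool
Result type: bool
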